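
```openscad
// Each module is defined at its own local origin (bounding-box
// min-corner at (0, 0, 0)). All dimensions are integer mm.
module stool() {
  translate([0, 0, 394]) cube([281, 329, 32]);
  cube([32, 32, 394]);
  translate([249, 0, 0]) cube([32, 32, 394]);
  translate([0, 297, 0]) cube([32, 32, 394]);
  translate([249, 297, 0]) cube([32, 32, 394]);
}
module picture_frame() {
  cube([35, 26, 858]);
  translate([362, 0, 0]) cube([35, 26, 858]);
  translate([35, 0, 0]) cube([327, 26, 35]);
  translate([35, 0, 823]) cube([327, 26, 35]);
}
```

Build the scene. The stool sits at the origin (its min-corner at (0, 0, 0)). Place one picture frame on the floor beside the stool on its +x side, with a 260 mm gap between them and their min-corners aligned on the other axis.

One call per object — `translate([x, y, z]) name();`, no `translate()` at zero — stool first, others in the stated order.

stool();
translate([541, 0, 0]) picture_frame();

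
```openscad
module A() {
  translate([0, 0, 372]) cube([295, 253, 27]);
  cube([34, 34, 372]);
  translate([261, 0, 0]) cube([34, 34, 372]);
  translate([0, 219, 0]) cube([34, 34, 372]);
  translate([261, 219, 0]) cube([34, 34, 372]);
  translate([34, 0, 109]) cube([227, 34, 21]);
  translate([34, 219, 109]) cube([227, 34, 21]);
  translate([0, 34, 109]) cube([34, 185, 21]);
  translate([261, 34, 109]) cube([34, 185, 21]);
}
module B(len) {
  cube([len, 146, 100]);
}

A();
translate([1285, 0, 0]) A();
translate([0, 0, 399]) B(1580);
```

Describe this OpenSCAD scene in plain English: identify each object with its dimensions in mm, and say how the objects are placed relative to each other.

A is a simple wooden stool: a rectangular seat 295 mm (x) by 253 mm (y), 27 mm thick, top face at z = 399 mm, on four square legs, each 34×34 mm in cross-section. The legs rest on z = 0, each flush with a corner of the seat. Four stretchers, 34 mm wide and 21 mm tall, connect adjacent legs with their undersides at z = 109 mm, each running between the inner faces of the legs it joins and aligned with the legs' outer faces on the other axis.

B is a rectangular beam 1580 mm long (x), 146 mm deep (y), 100 mm thick (z).

The beam spans the tops of two stools placed 990 mm apart, resting at z = 399 mm.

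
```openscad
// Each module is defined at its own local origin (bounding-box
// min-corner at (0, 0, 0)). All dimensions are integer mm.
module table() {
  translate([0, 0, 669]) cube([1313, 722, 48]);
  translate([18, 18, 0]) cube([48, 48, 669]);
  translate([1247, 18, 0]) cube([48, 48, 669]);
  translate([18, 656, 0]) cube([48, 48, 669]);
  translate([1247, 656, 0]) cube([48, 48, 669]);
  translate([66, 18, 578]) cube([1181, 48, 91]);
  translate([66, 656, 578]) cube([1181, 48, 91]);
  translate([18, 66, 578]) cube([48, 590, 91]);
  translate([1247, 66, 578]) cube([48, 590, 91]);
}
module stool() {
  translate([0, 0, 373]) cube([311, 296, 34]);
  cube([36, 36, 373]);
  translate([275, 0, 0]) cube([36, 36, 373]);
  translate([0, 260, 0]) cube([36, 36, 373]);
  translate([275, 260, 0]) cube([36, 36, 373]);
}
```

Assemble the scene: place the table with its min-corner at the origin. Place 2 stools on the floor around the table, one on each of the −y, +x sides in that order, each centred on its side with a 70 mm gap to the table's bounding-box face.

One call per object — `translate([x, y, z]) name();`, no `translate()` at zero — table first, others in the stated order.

table();
translate([501, -366, 0]) stool();
translate([1383, 213, 0]) stool();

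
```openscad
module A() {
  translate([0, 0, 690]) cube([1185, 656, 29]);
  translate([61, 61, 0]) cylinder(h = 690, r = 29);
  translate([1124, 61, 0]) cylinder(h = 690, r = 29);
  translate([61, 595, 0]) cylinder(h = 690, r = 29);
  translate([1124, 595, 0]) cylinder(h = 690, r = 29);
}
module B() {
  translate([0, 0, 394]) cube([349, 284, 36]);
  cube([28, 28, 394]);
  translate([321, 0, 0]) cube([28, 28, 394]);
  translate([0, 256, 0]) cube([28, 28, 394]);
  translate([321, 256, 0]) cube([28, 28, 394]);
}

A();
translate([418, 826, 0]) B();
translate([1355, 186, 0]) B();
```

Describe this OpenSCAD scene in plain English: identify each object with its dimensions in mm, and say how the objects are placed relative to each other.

A is a table: top 1185 mm (x) × 656 mm (y), 29 mm thick, upper face at z = 719 mm, on four round legs of 58 mm diameter, each leg's bounding box inset 32 mm from the nearest pair of top edges, running from z = 0 to the bottom of the top.

B is a four-legged stool. The seat is a 349×284×36 mm slab whose top surface is at z = 430 mm; four square legs, each 28×28 mm in cross-section, run from the floor (z = 0) to the underside of the seat, each flush with a corner of the seat.

Two stools sit around the table at the +y, +x sides.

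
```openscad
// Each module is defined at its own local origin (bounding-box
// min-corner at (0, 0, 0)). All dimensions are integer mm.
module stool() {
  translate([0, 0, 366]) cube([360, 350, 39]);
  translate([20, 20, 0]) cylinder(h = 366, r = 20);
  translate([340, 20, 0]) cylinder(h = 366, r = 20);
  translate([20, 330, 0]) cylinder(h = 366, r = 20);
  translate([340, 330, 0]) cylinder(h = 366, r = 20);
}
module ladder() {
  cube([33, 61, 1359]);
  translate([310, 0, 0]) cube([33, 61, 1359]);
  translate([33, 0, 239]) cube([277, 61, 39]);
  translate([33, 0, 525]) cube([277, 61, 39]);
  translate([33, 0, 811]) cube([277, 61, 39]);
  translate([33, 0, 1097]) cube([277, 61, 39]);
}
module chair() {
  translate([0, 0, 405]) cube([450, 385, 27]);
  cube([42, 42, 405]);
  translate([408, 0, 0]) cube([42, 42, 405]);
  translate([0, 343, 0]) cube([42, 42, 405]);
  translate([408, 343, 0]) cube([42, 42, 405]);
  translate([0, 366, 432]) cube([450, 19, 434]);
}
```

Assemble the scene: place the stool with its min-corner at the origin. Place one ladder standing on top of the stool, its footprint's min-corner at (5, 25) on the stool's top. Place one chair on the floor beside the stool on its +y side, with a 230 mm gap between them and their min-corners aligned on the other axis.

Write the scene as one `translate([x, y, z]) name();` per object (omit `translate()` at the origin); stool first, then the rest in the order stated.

stool();
translate([5, 25, 405]) ladder();
translate([0, 580, 0]) chair();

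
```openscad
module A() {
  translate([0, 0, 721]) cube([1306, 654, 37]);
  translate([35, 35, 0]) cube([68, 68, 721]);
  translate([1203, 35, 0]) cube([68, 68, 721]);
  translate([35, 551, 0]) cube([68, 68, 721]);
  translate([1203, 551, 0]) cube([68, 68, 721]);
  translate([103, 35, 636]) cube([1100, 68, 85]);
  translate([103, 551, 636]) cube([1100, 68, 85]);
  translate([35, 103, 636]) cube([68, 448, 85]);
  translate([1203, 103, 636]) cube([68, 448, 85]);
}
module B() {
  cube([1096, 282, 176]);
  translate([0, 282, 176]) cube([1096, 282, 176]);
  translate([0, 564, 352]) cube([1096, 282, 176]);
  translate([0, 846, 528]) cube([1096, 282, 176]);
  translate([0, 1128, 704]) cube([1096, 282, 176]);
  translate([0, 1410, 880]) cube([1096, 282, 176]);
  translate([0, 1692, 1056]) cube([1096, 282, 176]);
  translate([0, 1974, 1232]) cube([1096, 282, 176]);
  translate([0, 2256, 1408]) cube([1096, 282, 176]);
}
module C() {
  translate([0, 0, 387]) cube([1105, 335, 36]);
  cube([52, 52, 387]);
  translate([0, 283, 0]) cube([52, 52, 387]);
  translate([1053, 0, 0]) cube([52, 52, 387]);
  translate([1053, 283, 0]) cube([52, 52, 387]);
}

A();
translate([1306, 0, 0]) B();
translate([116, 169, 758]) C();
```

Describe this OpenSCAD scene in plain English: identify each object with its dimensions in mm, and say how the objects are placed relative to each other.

A is a table: top 1306 mm (x) × 654 mm (y), 37 mm thick, upper face at z = 758 mm, on four 68×68 mm square legs, each inset 35 mm from the nearest pair of top edges, running from z = 0 to the bottom of the top. Four apron rails, 68 mm thick and 85 mm tall, run between adjacent legs with their top edges flush with the underside of the top and their outer faces flush with the legs' outer faces.

B is a straight staircase of 9 solid steps. Each step is 1096 mm wide (x), 282 mm deep (y, the going) and 176 mm tall (the rise). The first step rests on the floor; each subsequent step sits one going further in +y and one rise higher in +z, directly behind and above the previous step with no overlap.

C is a long wooden bench with a 1105 mm (x) × 335 mm (y) seat, 36 mm thick, its top surface 423 mm above the floor. Four 52 mm square legs at the seat corners, flush with the edges, run from z = 0 to the seat underside.

The staircase is against the table's +x side, with their −y faces flush. The bench is on top of the table.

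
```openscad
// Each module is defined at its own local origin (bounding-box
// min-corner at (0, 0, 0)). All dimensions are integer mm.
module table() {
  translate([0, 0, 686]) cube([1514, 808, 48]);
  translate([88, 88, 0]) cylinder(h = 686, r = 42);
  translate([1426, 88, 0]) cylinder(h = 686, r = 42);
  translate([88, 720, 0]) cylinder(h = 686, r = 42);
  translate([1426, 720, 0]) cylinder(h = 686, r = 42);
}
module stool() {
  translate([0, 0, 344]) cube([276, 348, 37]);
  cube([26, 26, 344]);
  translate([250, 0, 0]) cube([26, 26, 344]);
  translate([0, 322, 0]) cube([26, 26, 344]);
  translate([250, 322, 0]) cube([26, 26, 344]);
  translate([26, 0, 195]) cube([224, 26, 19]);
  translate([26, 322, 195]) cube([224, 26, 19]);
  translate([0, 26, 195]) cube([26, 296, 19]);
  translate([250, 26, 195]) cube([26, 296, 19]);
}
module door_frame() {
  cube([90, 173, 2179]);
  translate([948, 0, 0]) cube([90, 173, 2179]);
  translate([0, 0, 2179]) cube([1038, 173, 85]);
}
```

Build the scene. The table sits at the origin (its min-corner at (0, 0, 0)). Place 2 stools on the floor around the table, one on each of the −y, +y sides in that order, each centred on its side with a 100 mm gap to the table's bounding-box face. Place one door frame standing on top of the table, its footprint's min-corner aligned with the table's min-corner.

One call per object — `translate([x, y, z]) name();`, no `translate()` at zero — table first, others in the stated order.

table();
translate([619, -448, 0]) stool();
translate([619, 908, 0]) stool();
translate([0, 0, 734]) door_frame();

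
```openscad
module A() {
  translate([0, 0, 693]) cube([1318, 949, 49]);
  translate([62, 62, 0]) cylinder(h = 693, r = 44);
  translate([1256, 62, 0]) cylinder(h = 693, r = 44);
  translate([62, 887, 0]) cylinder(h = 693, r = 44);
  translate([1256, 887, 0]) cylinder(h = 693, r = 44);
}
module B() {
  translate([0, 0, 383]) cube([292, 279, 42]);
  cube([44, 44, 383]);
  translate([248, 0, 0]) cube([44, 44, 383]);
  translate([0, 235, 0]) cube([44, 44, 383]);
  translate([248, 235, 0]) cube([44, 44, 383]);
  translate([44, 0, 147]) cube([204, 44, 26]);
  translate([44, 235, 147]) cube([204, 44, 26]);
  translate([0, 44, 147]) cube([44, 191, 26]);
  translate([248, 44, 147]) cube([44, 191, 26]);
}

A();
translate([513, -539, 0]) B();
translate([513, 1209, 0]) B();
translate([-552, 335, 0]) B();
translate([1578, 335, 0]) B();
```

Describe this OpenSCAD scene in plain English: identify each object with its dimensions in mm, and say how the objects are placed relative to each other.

A is a rectangular dining table. The top is 1318×949×49 mm with its upper surface at z = 742 mm. It stands on four round legs of 88 mm diameter, each leg's bounding box inset 18 mm from the nearest pair of top edges, running from the floor to the underside of the top.

B is a simple wooden stool: a rectangular seat 292 mm (x) by 279 mm (y), 42 mm thick, top face at z = 425 mm, on four square legs, each 44×44 mm in cross-section. The legs rest on z = 0, each flush with a corner of the seat. Four stretchers, 44 mm wide and 26 mm tall, connect adjacent legs with their undersides at z = 147 mm, each running between the inner faces of the legs it joins and aligned with the legs' outer faces on the other axis.

Four stools sit around the table at the −y, +y, −x, +x sides.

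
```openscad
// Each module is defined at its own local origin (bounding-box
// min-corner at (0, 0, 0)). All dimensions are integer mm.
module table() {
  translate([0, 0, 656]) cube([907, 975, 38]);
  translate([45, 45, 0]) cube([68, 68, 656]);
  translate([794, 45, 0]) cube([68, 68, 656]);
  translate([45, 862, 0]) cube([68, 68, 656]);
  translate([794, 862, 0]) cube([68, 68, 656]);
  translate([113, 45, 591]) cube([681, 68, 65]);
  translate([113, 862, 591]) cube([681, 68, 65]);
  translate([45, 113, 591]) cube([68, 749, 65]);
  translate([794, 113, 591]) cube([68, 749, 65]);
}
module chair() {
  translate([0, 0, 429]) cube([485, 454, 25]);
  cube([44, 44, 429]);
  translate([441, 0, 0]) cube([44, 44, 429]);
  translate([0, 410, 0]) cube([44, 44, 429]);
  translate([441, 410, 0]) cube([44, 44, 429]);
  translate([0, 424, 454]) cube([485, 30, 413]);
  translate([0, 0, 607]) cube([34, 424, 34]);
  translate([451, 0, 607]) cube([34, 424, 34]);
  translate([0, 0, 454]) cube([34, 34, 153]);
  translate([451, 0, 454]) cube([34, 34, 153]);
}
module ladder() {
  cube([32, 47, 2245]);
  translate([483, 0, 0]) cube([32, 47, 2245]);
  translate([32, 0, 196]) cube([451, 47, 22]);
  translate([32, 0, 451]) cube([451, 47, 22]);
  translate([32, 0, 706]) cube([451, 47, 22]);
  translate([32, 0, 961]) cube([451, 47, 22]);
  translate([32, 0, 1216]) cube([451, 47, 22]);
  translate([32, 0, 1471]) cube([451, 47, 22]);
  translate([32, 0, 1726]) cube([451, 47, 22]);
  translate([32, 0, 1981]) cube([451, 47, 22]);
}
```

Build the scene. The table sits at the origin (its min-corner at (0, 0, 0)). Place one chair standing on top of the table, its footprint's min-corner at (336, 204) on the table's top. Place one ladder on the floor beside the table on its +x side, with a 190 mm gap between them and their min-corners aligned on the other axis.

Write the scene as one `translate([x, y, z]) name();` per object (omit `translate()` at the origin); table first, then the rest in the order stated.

table();
translate([336, 204, 694]) chair();
translate([1097, 0, 0]) ladder();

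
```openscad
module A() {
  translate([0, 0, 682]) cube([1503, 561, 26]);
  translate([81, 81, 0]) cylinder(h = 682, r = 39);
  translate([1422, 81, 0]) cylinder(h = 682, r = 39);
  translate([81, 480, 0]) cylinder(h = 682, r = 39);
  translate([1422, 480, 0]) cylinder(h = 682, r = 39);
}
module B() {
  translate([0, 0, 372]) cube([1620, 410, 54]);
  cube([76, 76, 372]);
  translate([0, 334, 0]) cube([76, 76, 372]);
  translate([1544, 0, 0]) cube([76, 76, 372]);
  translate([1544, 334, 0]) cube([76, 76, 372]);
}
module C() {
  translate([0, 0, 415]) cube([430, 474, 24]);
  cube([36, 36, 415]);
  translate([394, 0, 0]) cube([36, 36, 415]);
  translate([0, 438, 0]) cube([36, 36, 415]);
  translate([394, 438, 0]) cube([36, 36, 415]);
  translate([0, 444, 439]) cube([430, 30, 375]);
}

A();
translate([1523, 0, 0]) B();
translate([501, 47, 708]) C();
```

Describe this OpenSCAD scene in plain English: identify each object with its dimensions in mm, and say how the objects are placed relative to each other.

A is a rectangular dining table. The top is 1503×561×26 mm with its upper surface at z = 708 mm. It stands on four round legs of 78 mm diameter, each leg's bounding box inset 42 mm from the nearest pair of top edges, running from the floor to the underside of the top.

B is a long wooden bench with a 1620 mm (x) × 410 mm (y) seat, 54 mm thick, its top surface 426 mm above the floor. Four 76 mm square legs at the seat corners, flush with the edges, run from z = 0 to the seat underside.

C is a chair: 430×474 mm seat, 24 mm thick, top at z = 439 mm, on four 36 mm square corner legs flush with the seat edges. A 30 mm thick backrest slab spans the full seat width, extending 375 mm above the seat top, its back face flush with the seat's +y edge.

The bench is on the floor beside the table on its +x side. The chair is on top of the table.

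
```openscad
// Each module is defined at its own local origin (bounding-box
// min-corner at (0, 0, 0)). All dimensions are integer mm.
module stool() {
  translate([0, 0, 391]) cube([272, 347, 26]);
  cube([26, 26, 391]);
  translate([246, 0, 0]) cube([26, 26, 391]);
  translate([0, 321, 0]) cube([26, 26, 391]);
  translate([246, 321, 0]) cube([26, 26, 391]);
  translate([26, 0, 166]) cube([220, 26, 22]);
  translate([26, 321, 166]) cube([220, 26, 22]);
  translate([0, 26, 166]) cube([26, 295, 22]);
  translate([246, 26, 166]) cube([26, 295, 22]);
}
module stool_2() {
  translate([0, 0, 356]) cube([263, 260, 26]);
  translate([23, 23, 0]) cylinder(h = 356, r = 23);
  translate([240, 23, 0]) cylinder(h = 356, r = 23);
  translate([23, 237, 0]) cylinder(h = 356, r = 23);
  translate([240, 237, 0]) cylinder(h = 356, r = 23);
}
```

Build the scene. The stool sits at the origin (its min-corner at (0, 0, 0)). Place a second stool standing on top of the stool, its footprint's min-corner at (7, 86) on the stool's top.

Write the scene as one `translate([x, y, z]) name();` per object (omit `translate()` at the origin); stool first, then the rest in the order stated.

stool();
translate([7, 86, 417]) stool_2();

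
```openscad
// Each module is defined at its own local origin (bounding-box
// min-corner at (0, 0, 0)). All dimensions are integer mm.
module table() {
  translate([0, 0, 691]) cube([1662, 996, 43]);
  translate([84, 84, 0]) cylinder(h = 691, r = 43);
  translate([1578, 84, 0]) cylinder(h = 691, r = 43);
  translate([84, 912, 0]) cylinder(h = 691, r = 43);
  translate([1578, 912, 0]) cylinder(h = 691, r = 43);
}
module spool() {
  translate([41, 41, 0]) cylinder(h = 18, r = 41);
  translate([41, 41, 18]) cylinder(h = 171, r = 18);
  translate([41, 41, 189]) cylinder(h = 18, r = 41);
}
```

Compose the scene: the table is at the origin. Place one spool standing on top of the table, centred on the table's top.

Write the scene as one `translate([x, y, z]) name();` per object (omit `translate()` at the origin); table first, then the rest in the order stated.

table();
translate([790, 457, 734]) spool();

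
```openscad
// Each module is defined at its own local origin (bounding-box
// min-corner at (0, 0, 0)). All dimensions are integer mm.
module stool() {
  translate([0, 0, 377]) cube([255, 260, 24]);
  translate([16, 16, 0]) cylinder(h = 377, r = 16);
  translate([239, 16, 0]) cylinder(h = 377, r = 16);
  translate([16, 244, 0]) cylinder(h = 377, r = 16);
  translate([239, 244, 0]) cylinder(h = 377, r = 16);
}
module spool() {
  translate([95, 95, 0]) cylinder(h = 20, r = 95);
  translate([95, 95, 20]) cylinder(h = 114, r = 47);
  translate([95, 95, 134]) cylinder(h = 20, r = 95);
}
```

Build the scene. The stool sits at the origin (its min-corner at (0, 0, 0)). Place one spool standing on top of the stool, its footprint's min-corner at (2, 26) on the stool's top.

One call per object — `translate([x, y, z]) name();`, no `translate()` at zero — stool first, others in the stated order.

stool();
translate([2, 26, 401]) spool();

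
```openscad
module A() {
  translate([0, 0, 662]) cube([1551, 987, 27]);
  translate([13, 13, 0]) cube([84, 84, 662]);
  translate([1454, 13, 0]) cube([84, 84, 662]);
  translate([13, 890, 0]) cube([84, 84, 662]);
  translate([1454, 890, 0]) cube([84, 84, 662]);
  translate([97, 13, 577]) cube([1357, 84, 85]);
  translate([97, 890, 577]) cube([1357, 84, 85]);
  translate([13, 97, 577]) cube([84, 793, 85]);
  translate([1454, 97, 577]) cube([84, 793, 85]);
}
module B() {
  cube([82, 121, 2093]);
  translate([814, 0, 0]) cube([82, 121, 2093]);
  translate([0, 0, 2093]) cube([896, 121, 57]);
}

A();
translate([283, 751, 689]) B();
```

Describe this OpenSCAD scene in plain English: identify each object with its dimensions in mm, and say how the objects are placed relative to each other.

A is a table: top 1551 mm (x) × 987 mm (y), 27 mm thick, upper face at z = 689 mm, on four 84×84 mm square legs, each inset 13 mm from the nearest pair of top edges, running from z = 0 to the bottom of the top. Four apron rails, 84 mm thick and 85 mm tall, run between adjacent legs with their top edges flush with the underside of the top and their outer faces flush with the legs' outer faces.

B is a rectangular door frame: two vertical jambs of 82×121 mm section, 2093 mm tall, with a clear opening 732 mm wide between their inner faces. A header 57 mm tall and 121 mm deep lies on top of the jambs and spans the full outside width.

The door frame is on top of the table.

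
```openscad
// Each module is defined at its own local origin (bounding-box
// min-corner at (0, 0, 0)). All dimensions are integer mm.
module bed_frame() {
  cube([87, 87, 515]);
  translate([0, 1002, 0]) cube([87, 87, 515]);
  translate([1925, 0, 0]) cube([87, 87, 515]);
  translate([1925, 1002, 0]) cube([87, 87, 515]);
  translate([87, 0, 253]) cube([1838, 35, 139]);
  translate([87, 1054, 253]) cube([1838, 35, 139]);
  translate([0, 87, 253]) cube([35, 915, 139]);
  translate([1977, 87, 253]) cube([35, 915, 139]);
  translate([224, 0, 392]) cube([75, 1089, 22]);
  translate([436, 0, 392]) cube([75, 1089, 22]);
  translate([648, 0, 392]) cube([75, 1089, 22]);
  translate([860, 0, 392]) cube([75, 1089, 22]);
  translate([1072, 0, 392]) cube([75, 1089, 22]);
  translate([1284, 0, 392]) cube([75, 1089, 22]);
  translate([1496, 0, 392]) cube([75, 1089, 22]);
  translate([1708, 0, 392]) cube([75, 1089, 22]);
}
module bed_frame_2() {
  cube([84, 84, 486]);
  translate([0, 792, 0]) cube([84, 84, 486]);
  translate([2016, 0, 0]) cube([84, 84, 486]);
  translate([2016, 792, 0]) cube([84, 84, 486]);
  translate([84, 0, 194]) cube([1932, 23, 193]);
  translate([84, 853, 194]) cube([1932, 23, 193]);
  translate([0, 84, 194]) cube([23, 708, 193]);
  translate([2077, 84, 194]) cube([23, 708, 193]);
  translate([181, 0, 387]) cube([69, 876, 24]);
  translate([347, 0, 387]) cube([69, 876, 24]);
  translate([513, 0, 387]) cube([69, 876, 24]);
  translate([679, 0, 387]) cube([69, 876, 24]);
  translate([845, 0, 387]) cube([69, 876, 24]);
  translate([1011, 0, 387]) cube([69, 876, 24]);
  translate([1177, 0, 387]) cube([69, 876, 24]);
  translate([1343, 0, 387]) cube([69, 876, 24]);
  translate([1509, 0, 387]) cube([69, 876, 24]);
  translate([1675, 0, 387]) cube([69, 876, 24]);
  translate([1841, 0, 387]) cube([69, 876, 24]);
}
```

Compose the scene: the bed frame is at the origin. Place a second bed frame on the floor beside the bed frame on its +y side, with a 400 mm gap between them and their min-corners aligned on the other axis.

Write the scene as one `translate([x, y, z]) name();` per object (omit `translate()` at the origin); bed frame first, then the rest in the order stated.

bed_frame();
translate([0, 1489, 0]) bed_frame_2();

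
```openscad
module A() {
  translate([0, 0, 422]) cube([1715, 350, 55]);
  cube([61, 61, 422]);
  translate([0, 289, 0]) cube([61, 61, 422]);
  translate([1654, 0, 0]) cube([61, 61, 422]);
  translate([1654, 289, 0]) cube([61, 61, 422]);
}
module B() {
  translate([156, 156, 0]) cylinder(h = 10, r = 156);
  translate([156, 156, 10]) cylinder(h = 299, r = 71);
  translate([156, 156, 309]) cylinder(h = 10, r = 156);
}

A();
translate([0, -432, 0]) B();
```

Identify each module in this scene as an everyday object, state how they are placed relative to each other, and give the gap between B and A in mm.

The spool's nearest face is 120 mm from the bench's −y face.

A is a bench. B is a spool. The spool is on the floor beside the bench on its −y side. The gap between the spool and the bench is 120 mm.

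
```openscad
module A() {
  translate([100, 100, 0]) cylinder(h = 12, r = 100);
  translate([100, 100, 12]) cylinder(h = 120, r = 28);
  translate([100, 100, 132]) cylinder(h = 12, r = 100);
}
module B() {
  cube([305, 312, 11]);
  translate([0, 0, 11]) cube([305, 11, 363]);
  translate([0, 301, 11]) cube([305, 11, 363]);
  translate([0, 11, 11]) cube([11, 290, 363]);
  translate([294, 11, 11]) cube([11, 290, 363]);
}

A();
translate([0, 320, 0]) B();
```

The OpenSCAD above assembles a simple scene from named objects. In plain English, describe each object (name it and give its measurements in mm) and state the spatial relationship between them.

A is a spool: two coaxial disc flanges of radius 100 mm and thickness 12 mm, joined by a core cylinder of radius 28 mm and height 120 mm. The lower flange rests on z = 0 and the three cylinders share a vertical axis.

B is an open storage box with external size 305×312×374 mm and wall thickness 11 mm (the base is also 11 mm thick). The base covers the whole footprint; the four walls stand on the base, with the y-facing walls full-width and the x-facing walls fitting between their inner faces.

The open box is on the floor beside the spool on its +y side.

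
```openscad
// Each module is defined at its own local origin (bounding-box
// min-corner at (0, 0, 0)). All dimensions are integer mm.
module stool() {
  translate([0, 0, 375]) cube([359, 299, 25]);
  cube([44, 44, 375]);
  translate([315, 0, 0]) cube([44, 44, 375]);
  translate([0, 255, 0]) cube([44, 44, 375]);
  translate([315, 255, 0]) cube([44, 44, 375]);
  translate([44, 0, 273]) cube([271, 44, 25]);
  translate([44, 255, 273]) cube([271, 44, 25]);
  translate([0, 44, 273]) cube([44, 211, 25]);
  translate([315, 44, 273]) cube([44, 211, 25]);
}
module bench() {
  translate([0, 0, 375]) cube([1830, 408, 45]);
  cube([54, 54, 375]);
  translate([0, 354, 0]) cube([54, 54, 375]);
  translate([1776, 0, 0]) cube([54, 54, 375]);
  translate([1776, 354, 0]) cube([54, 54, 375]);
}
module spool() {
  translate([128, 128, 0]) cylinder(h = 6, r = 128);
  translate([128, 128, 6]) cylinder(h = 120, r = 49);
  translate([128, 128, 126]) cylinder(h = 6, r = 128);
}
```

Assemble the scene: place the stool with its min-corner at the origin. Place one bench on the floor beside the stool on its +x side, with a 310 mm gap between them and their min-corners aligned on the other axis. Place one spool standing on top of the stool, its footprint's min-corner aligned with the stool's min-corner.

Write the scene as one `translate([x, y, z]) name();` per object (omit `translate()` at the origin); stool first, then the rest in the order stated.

stool();
translate([669, 0, 0]) bench();
translate([0, 0, 400]) spool();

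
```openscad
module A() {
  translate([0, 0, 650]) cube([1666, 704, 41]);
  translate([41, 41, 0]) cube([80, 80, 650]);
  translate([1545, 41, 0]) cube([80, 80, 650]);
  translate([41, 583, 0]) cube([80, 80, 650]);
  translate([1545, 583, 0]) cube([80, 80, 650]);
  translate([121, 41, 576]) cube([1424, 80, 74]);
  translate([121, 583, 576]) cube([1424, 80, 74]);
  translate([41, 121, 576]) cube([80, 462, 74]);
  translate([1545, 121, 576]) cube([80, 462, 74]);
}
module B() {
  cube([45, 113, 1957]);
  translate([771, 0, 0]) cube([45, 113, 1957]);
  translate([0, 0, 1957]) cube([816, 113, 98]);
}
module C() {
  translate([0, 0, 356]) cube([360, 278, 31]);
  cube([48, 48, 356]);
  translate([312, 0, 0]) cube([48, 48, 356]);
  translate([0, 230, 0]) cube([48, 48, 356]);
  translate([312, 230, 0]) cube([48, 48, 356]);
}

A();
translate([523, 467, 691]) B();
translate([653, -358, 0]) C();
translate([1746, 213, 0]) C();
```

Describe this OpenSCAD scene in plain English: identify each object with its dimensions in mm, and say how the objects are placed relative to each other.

A is a table with a 1666×704 mm rectangular top, 41 mm thick, top surface at z = 691 mm, supported by four 80×80 mm square legs, each inset 41 mm from the nearest pair of top edges, running from the floor. Four apron rails, 80 mm thick and 74 mm tall, run between adjacent legs with their top edges flush with the underside of the top and their outer faces flush with the legs' outer faces.

B is a door frame. The clear opening is 726 mm wide and 1957 mm high. Two 45 mm wide jambs, 113 mm deep, stand either side of the opening from the floor to the top of the opening. A 98 mm thick head sits across the top of both jambs, spanning the full outside width of the frame.

C is a four-legged stool. The seat is 360×278 mm, 31 mm thick, top at z = 387 mm. It stands on four square legs, each 48×48 mm in cross-section, from z = 0 to the seat underside, each flush with a corner of the seat.

The door frame is on top of the table. Two stools sit around the table at the −y, +x sides.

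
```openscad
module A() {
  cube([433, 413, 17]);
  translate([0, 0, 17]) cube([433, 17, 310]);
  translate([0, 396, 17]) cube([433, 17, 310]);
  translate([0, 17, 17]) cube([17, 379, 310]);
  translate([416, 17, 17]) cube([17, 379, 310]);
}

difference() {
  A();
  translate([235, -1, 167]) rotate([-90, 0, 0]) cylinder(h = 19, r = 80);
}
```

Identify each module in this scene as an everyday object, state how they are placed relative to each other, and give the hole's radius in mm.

The subtracted cylinder has r = 80 mm.

A is an open box. The open box has a circular hole through its front wall. The hole's radius is 80 mm.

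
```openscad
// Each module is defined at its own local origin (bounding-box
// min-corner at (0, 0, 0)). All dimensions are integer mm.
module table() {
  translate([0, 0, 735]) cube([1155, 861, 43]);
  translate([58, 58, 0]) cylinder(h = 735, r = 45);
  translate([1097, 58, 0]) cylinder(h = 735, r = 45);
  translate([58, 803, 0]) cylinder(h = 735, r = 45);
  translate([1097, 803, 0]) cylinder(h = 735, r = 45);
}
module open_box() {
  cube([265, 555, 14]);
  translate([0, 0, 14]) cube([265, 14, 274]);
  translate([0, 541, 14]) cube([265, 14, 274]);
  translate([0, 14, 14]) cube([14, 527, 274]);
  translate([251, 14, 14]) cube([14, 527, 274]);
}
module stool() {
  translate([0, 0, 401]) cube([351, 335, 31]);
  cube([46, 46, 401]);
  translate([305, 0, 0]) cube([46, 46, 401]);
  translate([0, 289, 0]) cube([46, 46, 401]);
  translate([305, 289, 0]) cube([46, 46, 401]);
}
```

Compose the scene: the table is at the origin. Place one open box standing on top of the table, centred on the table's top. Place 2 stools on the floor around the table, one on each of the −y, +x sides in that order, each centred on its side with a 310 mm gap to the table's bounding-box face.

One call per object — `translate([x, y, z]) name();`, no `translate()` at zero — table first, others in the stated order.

table();
translate([445, 153, 778]) open_box();
translate([402, -645, 0]) stool();
translate([1465, 263, 0]) stool();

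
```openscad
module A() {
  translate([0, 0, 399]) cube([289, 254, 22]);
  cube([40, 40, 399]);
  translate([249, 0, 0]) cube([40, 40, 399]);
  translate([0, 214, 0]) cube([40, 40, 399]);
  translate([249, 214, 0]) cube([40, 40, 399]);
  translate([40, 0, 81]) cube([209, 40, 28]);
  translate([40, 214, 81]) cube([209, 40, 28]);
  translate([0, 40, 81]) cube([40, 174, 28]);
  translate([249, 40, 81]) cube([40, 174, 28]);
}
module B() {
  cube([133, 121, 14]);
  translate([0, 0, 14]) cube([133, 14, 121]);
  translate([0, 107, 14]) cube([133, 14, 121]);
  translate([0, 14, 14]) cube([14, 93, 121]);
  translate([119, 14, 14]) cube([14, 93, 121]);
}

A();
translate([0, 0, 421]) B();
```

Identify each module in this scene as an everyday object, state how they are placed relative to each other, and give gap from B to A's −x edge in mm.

The open box's min-x is at 0; the stool's min-x is 0; gap = 0 mm.

A is a stool. B is an open box. The open box is on top of the stool. The gap from the open box to the stool's −x edge is 0 mm.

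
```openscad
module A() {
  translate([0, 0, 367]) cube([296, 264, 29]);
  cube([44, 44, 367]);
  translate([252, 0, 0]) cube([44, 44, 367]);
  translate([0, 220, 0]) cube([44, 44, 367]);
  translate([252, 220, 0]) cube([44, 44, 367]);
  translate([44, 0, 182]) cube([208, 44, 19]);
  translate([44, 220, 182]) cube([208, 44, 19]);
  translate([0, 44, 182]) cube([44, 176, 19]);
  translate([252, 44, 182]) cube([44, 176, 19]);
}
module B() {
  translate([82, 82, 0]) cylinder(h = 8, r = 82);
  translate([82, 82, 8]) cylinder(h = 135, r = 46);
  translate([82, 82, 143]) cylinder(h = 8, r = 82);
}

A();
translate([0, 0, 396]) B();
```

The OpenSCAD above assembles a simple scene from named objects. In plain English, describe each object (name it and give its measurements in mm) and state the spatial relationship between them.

A is a four-legged stool. The seat is a 296×264×29 mm slab whose top surface is at z = 396 mm; four square legs, each 44×44 mm in cross-section, run from the floor (z = 0) to the underside of the seat, each flush with a corner of the seat. Four stretchers, 44 mm wide and 19 mm tall, connect adjacent legs with their undersides at z = 182 mm, each running between the inner faces of the legs it joins and aligned with the legs' outer faces on the other axis.

B is a spool: two coaxial disc flanges of radius 82 mm and thickness 8 mm, joined by a core cylinder of radius 46 mm and height 135 mm. The lower flange rests on z = 0 and the three cylinders share a vertical axis.

The spool is on top of the stool.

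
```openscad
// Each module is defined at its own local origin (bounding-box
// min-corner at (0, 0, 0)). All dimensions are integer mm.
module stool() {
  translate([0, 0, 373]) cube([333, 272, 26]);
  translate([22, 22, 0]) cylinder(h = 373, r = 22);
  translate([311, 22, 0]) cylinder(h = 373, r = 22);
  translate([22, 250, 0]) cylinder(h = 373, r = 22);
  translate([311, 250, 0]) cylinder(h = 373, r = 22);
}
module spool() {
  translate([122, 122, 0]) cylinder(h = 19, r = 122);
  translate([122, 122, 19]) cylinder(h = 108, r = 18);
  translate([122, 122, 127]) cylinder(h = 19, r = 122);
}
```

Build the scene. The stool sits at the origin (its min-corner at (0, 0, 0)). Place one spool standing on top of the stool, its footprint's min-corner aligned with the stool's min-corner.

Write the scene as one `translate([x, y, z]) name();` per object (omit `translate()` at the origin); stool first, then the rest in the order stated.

stool();
translate([0, 0, 399]) spool();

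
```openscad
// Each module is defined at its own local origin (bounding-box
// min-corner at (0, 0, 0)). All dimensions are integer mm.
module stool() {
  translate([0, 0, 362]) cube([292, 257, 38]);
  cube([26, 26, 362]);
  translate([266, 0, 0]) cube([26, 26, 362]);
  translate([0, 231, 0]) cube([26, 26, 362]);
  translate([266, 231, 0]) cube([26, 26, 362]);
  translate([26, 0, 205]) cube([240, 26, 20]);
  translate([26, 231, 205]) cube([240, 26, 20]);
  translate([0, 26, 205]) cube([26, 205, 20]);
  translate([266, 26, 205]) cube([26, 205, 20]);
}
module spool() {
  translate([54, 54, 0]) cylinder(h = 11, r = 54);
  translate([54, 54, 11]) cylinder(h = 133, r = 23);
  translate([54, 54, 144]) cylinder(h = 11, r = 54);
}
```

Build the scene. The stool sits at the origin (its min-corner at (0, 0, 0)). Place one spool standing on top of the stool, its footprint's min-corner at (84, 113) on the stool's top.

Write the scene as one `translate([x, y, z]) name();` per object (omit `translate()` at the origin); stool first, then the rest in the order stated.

stool();
translate([84, 113, 400]) spool();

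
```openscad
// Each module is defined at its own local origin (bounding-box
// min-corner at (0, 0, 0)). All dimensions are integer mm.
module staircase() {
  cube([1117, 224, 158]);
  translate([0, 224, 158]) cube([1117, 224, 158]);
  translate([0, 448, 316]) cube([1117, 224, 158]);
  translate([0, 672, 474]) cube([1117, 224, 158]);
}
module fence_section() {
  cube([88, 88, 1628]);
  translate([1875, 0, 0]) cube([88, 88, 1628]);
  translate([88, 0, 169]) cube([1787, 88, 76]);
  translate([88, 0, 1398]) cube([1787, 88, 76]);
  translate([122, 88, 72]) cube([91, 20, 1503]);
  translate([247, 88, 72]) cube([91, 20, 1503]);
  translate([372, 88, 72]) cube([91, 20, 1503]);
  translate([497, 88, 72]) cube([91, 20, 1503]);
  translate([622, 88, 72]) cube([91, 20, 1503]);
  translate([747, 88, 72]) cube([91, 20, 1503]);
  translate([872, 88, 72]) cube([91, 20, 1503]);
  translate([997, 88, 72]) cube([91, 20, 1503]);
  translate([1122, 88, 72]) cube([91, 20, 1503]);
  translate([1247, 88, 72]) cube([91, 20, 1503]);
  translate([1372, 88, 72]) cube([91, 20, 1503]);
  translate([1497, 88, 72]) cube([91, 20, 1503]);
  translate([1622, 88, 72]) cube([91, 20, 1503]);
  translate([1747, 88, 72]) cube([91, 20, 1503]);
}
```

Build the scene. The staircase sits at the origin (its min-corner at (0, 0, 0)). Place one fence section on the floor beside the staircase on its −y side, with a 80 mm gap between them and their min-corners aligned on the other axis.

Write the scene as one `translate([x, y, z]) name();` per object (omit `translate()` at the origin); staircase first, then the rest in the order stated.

staircase();
translate([0, -188, 0]) fence_section();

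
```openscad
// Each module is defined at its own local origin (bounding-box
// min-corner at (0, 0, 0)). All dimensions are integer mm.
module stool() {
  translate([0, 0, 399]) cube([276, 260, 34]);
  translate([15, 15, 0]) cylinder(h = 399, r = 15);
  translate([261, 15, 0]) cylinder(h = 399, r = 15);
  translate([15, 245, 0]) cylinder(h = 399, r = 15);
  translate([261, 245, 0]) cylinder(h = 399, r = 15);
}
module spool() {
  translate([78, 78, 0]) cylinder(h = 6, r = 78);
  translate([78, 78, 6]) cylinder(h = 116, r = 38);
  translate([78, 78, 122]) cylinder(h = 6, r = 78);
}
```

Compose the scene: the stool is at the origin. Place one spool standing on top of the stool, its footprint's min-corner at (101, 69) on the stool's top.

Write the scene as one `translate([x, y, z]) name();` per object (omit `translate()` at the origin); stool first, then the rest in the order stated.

stool();
translate([101, 69, 433]) spool();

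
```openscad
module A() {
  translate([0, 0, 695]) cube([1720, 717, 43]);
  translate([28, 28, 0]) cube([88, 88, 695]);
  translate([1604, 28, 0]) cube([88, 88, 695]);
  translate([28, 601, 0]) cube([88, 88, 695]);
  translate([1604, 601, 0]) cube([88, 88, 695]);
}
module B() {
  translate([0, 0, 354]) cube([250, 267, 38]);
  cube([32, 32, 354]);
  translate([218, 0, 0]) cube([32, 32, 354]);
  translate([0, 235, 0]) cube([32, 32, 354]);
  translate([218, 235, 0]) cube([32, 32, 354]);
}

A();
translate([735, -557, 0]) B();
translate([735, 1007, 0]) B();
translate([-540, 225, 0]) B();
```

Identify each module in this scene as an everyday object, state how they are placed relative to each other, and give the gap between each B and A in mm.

Each stool's nearest face is 290 mm from the table's bounding box.

A is a table. B is a stool. Three stools sit around the table at the −y, +y, −x sides. The gap between each stool and the table is 290 mm.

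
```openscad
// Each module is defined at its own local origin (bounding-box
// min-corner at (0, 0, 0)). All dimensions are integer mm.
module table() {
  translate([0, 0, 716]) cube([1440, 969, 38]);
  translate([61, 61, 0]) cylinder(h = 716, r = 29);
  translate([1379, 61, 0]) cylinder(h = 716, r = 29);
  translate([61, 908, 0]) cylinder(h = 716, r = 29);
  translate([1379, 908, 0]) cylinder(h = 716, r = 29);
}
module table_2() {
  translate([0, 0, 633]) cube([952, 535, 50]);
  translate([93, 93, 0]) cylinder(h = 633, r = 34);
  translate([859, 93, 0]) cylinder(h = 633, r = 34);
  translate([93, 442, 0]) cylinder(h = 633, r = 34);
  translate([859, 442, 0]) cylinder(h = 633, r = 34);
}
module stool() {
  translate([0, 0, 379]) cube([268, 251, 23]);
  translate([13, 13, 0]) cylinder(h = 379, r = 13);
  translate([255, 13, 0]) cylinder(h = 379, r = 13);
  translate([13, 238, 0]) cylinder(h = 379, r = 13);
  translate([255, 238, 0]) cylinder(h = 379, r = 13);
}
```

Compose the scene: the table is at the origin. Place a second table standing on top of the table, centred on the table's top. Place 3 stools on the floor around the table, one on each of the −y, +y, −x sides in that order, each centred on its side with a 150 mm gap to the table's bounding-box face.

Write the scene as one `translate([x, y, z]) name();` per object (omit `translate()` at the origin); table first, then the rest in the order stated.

table();
translate([244, 217, 754]) table_2();
translate([586, -401, 0]) stool();
translate([586, 1119, 0]) stool();
translate([-418, 359, 0]) stool();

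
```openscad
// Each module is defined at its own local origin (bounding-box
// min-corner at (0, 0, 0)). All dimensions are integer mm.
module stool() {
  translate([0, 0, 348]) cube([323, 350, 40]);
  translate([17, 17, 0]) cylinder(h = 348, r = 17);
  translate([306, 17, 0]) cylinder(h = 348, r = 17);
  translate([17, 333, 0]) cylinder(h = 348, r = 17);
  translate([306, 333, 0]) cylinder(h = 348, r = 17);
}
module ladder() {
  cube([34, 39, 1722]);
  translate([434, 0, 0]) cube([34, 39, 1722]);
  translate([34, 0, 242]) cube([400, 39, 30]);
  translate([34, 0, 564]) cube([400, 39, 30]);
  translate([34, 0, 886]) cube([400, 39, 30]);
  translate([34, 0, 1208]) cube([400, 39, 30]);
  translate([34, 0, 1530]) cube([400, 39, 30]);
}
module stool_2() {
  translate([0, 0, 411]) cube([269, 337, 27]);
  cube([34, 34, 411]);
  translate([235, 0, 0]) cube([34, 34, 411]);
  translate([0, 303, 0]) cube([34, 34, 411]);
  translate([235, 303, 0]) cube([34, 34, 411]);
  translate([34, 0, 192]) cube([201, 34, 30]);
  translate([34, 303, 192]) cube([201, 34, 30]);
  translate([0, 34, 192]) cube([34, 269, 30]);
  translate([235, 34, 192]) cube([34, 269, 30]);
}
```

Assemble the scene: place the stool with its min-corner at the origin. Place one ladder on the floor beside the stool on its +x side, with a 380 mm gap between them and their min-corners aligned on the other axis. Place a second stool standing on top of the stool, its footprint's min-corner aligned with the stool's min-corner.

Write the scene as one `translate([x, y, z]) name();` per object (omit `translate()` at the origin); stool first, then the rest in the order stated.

stool();
translate([703, 0, 0]) ladder();
translate([0, 0, 388]) stool_2();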